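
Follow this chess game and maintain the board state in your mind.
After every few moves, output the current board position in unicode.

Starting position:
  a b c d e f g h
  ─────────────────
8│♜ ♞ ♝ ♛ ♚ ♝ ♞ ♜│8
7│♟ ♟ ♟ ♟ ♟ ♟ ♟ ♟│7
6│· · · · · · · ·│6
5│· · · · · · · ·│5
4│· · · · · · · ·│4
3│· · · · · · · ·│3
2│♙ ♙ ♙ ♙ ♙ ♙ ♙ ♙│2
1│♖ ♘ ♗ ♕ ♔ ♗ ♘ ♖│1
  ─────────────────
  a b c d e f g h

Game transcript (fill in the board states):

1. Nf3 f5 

  a b c d e f g h
  ─────────────────
8│♜ ♞ ♝ ♛ ♚ ♝ ♞ ♜│8
7│♟ ♟ ♟ ♟ ♟ · ♟ ♟│7
6│· · · · · · · ·│6
5│· · · · · ♟ · ·│5
4│· · · · · · · ·│4
3│· · · · · ♘ · ·│3
2│♙ ♙ ♙ ♙ ♙ ♙ ♙ ♙│2
1│♖ ♘ ♗ ♕ ♔ ♗ · ♖│1
  ─────────────────
  a b c d e f g h

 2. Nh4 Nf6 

  a b c d e f g h
  ─────────────────
8│♜ ♞ ♝ ♛ ♚ ♝ · ♜│8
7│♟ ♟ ♟ ♟ ♟ · ♟ ♟│7
6│· · · · · ♞ · ·│6
5│· · · · · ♟ · ·│5
4│· · · · · · · ♘│4
3│· · · · · · · ·│3
2│♙ ♙ ♙ ♙ ♙ ♙ ♙ ♙│2
1│♖ ♘ ♗ ♕ ♔ ♗ · ♖│1
  ─────────────────
  a b c d e f g h

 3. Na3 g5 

  a b c d e f g h
  ─────────────────
8│♜ ♞ ♝ ♛ ♚ ♝ · ♜│8
7│♟ ♟ ♟ ♟ ♟ · · ♟│7
6│· · · · · ♞ · ·│6
5│· · · · · ♟ ♟ ·│5
4│· · · · · · · ♘│4
3│♘ · · · · · · ·│3
2│♙ ♙ ♙ ♙ ♙ ♙ ♙ ♙│2
1│♖ · ♗ ♕ ♔ ♗ · ♖│1
  ─────────────────
  a b c d e f g h

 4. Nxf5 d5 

  a b c d e f g h
  ─────────────────
8│♜ ♞ ♝ ♛ ♚ ♝ · ♜│8
7│♟ ♟ ♟ · ♟ · · ♟│7
6│· · · · · ♞ · ·│6
5│· · · ♟ · ♘ ♟ ·│5
4│· · · · · · · ·│4
3│♘ · · · · · · ·│3
2│♙ ♙ ♙ ♙ ♙ ♙ ♙ ♙│2
1│♖ · ♗ ♕ ♔ ♗ · ♖│1
  ─────────────────
  a b c d e f g h

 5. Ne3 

  a b c d e f g h
  ─────────────────
8│♜ ♞ ♝ ♛ ♚ ♝ · ♜│8
7│♟ ♟ ♟ · ♟ · · ♟│7
6│· · · · · ♞ · ·│6
5│· · · ♟ · · ♟ ·│5
4│· · · · · · · ·│4
3│♘ · · · ♘ · · ·│3
2│♙ ♙ ♙ ♙ ♙ ♙ ♙ ♙│2
1│♖ · ♗ ♕ ♔ ♗ · ♖│1
  ─────────────────
  a b c d e f g h


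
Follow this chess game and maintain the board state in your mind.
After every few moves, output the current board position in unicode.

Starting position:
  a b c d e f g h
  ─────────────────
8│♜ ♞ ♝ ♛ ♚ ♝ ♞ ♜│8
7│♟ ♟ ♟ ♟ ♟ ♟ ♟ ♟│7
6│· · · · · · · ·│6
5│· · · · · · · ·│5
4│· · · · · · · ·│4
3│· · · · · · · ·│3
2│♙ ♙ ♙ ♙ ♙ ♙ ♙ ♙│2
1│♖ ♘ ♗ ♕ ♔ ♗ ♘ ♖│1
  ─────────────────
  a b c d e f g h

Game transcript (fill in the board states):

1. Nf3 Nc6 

  a b c d e f g h
  ─────────────────
8│♜ · ♝ ♛ ♚ ♝ ♞ ♜│8
7│♟ ♟ ♟ ♟ ♟ ♟ ♟ ♟│7
6│· · ♞ · · · · ·│6
5│· · · · · · · ·│5
4│· · · · · · · ·│4
3│· · · · · ♘ · ·│3
2│♙ ♙ ♙ ♙ ♙ ♙ ♙ ♙│2
1│♖ ♘ ♗ ♕ ♔ ♗ · ♖│1
  ─────────────────
  a b c d e f g h

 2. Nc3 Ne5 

  a b c d e f g h
  ─────────────────
8│♜ · ♝ ♛ ♚ ♝ ♞ ♜│8
7│♟ ♟ ♟ ♟ ♟ ♟ ♟ ♟│7
6│· · · · · · · ·│6
5│· · · · ♞ · · ·│5
4│· · · · · · · ·│4
3│· · ♘ · · ♘ · ·│3
2│♙ ♙ ♙ ♙ ♙ ♙ ♙ ♙│2
1│♖ · ♗ ♕ ♔ ♗ · ♖│1
  ─────────────────
  a b c d e f g h

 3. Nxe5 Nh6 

  a b c d e f g h
  ─────────────────
8│♜ · ♝ ♛ ♚ ♝ · ♜│8
7│♟ ♟ ♟ ♟ ♟ ♟ ♟ ♟│7
6│· · · · · · · ♞│6
5│· · · · ♘ · · ·│5
4│· · · · · · · ·│4
3│· · ♘ · · · · ·│3
2│♙ ♙ ♙ ♙ ♙ ♙ ♙ ♙│2
1│♖ · ♗ ♕ ♔ ♗ · ♖│1
  ─────────────────
  a b c d e f g h

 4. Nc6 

  a b c d e f g h
  ─────────────────
8│♜ · ♝ ♛ ♚ ♝ · ♜│8
7│♟ ♟ ♟ ♟ ♟ ♟ ♟ ♟│7
6│· · ♘ · · · · ♞│6
5│· · · · · · · ·│5
4│· · · · · · · ·│4
3│· · ♘ · · · · ·│3
2│♙ ♙ ♙ ♙ ♙ ♙ ♙ ♙│2
1│♖ · ♗ ♕ ♔ ♗ · ♖│1
  ─────────────────
  a b c d e f g h


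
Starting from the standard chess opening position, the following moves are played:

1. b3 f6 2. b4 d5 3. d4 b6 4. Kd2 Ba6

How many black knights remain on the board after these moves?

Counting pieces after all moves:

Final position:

  a b c d e f g h
  ─────────────────
8│♜ ♞ · ♛ ♚ ♝ ♞ ♜│8
7│♟ · ♟ · ♟ · ♟ ♟│7
6│♝ ♟ · · · ♟ · ·│6
5│· · · ♟ · · · ·│5
4│· ♙ · ♙ · · · ·│4
3│· · · · · · · ·│3
2│♙ · ♙ ♔ ♙ ♙ ♙ ♙│2
1│♖ ♘ ♗ ♕ · ♗ ♘ ♖│1
  ─────────────────
  a b c d e f g h


2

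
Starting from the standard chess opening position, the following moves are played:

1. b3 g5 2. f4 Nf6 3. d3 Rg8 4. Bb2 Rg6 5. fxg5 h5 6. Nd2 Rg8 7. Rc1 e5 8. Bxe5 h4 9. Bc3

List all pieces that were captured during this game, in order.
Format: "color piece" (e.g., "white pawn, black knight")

Tracking captures:
  fxg5: captured black pawn
  Bxe5: captured black pawn

black pawn, black pawn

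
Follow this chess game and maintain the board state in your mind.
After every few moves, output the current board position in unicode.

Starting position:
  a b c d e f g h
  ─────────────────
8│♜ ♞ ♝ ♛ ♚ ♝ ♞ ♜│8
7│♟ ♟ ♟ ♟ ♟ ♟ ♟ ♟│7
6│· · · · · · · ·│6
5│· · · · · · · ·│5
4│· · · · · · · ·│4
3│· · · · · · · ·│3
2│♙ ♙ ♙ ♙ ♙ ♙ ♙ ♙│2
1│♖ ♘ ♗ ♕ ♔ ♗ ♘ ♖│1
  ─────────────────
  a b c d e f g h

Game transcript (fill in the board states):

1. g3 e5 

  a b c d e f g h
  ─────────────────
8│♜ ♞ ♝ ♛ ♚ ♝ ♞ ♜│8
7│♟ ♟ ♟ ♟ · ♟ ♟ ♟│7
6│· · · · · · · ·│6
5│· · · · ♟ · · ·│5
4│· · · · · · · ·│4
3│· · · · · · ♙ ·│3
2│♙ ♙ ♙ ♙ ♙ ♙ · ♙│2
1│♖ ♘ ♗ ♕ ♔ ♗ ♘ ♖│1
  ─────────────────
  a b c d e f g h

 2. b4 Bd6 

  a b c d e f g h
  ─────────────────
8│♜ ♞ ♝ ♛ ♚ · ♞ ♜│8
7│♟ ♟ ♟ ♟ · ♟ ♟ ♟│7
6│· · · ♝ · · · ·│6
5│· · · · ♟ · · ·│5
4│· ♙ · · · · · ·│4
3│· · · · · · ♙ ·│3
2│♙ · ♙ ♙ ♙ ♙ · ♙│2
1│♖ ♘ ♗ ♕ ♔ ♗ ♘ ♖│1
  ─────────────────
  a b c d e f g h

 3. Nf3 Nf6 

  a b c d e f g h
  ─────────────────
8│♜ ♞ ♝ ♛ ♚ · · ♜│8
7│♟ ♟ ♟ ♟ · ♟ ♟ ♟│7
6│· · · ♝ · ♞ · ·│6
5│· · · · ♟ · · ·│5
4│· ♙ · · · · · ·│4
3│· · · · · ♘ ♙ ·│3
2│♙ · ♙ ♙ ♙ ♙ · ♙│2
1│♖ ♘ ♗ ♕ ♔ ♗ · ♖│1
  ─────────────────
  a b c d e f g h

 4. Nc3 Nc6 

  a b c d e f g h
  ─────────────────
8│♜ · ♝ ♛ ♚ · · ♜│8
7│♟ ♟ ♟ ♟ · ♟ ♟ ♟│7
6│· · ♞ ♝ · ♞ · ·│6
5│· · · · ♟ · · ·│5
4│· ♙ · · · · · ·│4
3│· · ♘ · · ♘ ♙ ·│3
2│♙ · ♙ ♙ ♙ ♙ · ♙│2
1│♖ · ♗ ♕ ♔ ♗ · ♖│1
  ─────────────────
  a b c d e f g h

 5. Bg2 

  a b c d e f g h
  ─────────────────
8│♜ · ♝ ♛ ♚ · · ♜│8
7│♟ ♟ ♟ ♟ · ♟ ♟ ♟│7
6│· · ♞ ♝ · ♞ · ·│6
5│· · · · ♟ · · ·│5
4│· ♙ · · · · · ·│4
3│· · ♘ · · ♘ ♙ ·│3
2│♙ · ♙ ♙ ♙ ♙ ♗ ♙│2
1│♖ · ♗ ♕ ♔ · · ♖│1
  ─────────────────
  a b c d e f g h


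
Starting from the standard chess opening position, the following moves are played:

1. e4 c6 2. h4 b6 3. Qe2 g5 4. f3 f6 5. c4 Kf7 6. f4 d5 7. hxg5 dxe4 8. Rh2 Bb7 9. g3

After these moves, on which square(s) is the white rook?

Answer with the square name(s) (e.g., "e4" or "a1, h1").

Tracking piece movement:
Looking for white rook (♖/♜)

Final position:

  a b c d e f g h
  ─────────────────
8│♜ ♞ · ♛ · ♝ ♞ ♜│8
7│♟ ♝ · · ♟ ♚ · ♟│7
6│· ♟ ♟ · · ♟ · ·│6
5│· · · · · · ♙ ·│5
4│· · ♙ · ♟ ♙ · ·│4
3│· · · · · · ♙ ·│3
2│♙ ♙ · ♙ ♕ · · ♖│2
1│♖ ♘ ♗ · ♔ ♗ ♘ ·│1
  ─────────────────
  a b c d e f g h


a1, h2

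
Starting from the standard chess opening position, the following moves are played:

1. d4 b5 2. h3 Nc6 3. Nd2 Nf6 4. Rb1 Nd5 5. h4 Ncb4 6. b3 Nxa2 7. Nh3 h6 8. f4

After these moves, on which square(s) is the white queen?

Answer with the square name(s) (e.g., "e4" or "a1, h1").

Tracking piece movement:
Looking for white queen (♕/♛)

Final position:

  a b c d e f g h
  ─────────────────
8│♜ · ♝ ♛ ♚ ♝ · ♜│8
7│♟ · ♟ ♟ ♟ ♟ ♟ ·│7
6│· · · · · · · ♟│6
5│· ♟ · ♞ · · · ·│5
4│· · · ♙ · ♙ · ♙│4
3│· ♙ · · · · · ♘│3
2│♞ · ♙ ♘ ♙ · ♙ ·│2
1│· ♖ ♗ ♕ ♔ ♗ · ♖│1
  ─────────────────
  a b c d e f g h


d1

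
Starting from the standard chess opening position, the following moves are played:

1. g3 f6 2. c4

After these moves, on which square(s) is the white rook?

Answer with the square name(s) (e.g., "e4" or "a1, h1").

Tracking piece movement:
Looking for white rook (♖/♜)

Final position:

  a b c d e f g h
  ─────────────────
8│♜ ♞ ♝ ♛ ♚ ♝ ♞ ♜│8
7│♟ ♟ ♟ ♟ ♟ · ♟ ♟│7
6│· · · · · ♟ · ·│6
5│· · · · · · · ·│5
4│· · ♙ · · · · ·│4
3│· · · · · · ♙ ·│3
2│♙ ♙ · ♙ ♙ ♙ · ♙│2
1│♖ ♘ ♗ ♕ ♔ ♗ ♘ ♖│1
  ─────────────────
  a b c d e f g h


a1, h1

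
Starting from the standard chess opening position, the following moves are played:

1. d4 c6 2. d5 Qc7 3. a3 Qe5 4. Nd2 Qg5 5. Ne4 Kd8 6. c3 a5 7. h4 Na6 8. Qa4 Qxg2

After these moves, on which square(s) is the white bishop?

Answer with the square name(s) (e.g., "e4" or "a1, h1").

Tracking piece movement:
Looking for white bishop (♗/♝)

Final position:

  a b c d e f g h
  ─────────────────
8│♜ · ♝ ♚ · ♝ ♞ ♜│8
7│· ♟ · ♟ ♟ ♟ ♟ ♟│7
6│♞ · ♟ · · · · ·│6
5│♟ · · ♙ · · · ·│5
4│♕ · · · ♘ · · ♙│4
3│♙ · ♙ · · · · ·│3
2│· ♙ · · ♙ ♙ ♛ ·│2
1│♖ · ♗ · ♔ ♗ ♘ ♖│1
  ─────────────────
  a b c d e f g h


c1, f1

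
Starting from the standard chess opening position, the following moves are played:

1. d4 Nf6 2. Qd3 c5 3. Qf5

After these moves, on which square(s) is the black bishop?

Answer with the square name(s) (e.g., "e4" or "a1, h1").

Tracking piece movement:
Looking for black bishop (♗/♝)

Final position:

  a b c d e f g h
  ─────────────────
8│♜ ♞ ♝ ♛ ♚ ♝ · ♜│8
7│♟ ♟ · ♟ ♟ ♟ ♟ ♟│7
6│· · · · · ♞ · ·│6
5│· · ♟ · · ♕ · ·│5
4│· · · ♙ · · · ·│4
3│· · · · · · · ·│3
2│♙ ♙ ♙ · ♙ ♙ ♙ ♙│2
1│♖ ♘ ♗ · ♔ ♗ ♘ ♖│1
  ─────────────────
  a b c d e f g h


c8, f8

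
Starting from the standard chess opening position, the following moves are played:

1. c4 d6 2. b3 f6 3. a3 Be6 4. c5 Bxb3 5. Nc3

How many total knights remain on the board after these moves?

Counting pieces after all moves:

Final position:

  a b c d e f g h
  ─────────────────
8│♜ ♞ · ♛ ♚ ♝ ♞ ♜│8
7│♟ ♟ ♟ · ♟ · ♟ ♟│7
6│· · · ♟ · ♟ · ·│6
5│· · ♙ · · · · ·│5
4│· · · · · · · ·│4
3│♙ ♝ ♘ · · · · ·│3
2│· · · ♙ ♙ ♙ ♙ ♙│2
1│♖ · ♗ ♕ ♔ ♗ ♘ ♖│1
  ─────────────────
  a b c d e f g h


4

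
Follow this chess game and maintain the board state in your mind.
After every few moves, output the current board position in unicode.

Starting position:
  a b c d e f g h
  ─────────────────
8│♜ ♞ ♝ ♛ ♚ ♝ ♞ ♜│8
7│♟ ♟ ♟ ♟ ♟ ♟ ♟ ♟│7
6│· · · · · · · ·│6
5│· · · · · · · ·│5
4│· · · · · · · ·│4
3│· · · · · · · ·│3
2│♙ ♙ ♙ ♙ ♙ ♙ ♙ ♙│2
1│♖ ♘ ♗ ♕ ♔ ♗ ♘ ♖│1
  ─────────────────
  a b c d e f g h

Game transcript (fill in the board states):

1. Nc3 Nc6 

  a b c d e f g h
  ─────────────────
8│♜ · ♝ ♛ ♚ ♝ ♞ ♜│8
7│♟ ♟ ♟ ♟ ♟ ♟ ♟ ♟│7
6│· · ♞ · · · · ·│6
5│· · · · · · · ·│5
4│· · · · · · · ·│4
3│· · ♘ · · · · ·│3
2│♙ ♙ ♙ ♙ ♙ ♙ ♙ ♙│2
1│♖ · ♗ ♕ ♔ ♗ ♘ ♖│1
  ─────────────────
  a b c d e f g h

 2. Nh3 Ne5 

  a b c d e f g h
  ─────────────────
8│♜ · ♝ ♛ ♚ ♝ ♞ ♜│8
7│♟ ♟ ♟ ♟ ♟ ♟ ♟ ♟│7
6│· · · · · · · ·│6
5│· · · · ♞ · · ·│5
4│· · · · · · · ·│4
3│· · ♘ · · · · ♘│3
2│♙ ♙ ♙ ♙ ♙ ♙ ♙ ♙│2
1│♖ · ♗ ♕ ♔ ♗ · ♖│1
  ─────────────────
  a b c d e f g h

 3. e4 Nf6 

  a b c d e f g h
  ─────────────────
8│♜ · ♝ ♛ ♚ ♝ · ♜│8
7│♟ ♟ ♟ ♟ ♟ ♟ ♟ ♟│7
6│· · · · · ♞ · ·│6
5│· · · · ♞ · · ·│5
4│· · · · ♙ · · ·│4
3│· · ♘ · · · · ♘│3
2│♙ ♙ ♙ ♙ · ♙ ♙ ♙│2
1│♖ · ♗ ♕ ♔ ♗ · ♖│1
  ─────────────────
  a b c d e f g h

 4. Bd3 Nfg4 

  a b c d e f g h
  ─────────────────
8│♜ · ♝ ♛ ♚ ♝ · ♜│8
7│♟ ♟ ♟ ♟ ♟ ♟ ♟ ♟│7
6│· · · · · · · ·│6
5│· · · · ♞ · · ·│5
4│· · · · ♙ · ♞ ·│4
3│· · ♘ ♗ · · · ♘│3
2│♙ ♙ ♙ ♙ · ♙ ♙ ♙│2
1│♖ · ♗ ♕ ♔ · · ♖│1
  ─────────────────
  a b c d e f g h



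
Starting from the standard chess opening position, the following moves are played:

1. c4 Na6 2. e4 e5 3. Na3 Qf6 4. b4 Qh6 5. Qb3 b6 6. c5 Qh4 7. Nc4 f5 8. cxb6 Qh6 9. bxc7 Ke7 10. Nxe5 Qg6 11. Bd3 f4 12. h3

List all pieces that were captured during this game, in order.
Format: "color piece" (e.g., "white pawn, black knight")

Tracking captures:
  cxb6: captured black pawn
  bxc7: captured black pawn
  Nxe5: captured black pawn

black pawn, black pawn, black pawn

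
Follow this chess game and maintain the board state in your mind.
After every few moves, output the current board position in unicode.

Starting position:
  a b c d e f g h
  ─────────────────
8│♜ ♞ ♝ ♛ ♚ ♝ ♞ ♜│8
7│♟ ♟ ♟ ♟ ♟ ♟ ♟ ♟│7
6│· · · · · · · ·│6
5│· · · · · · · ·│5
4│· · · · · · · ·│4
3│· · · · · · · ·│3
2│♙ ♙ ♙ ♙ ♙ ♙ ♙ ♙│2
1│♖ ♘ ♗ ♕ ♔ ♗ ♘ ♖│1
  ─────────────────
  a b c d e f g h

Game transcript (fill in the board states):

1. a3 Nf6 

  a b c d e f g h
  ─────────────────
8│♜ ♞ ♝ ♛ ♚ ♝ · ♜│8
7│♟ ♟ ♟ ♟ ♟ ♟ ♟ ♟│7
6│· · · · · ♞ · ·│6
5│· · · · · · · ·│5
4│· · · · · · · ·│4
3│♙ · · · · · · ·│3
2│· ♙ ♙ ♙ ♙ ♙ ♙ ♙│2
1│♖ ♘ ♗ ♕ ♔ ♗ ♘ ♖│1
  ─────────────────
  a b c d e f g h

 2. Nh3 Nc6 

  a b c d e f g h
  ─────────────────
8│♜ · ♝ ♛ ♚ ♝ · ♜│8
7│♟ ♟ ♟ ♟ ♟ ♟ ♟ ♟│7
6│· · ♞ · · ♞ · ·│6
5│· · · · · · · ·│5
4│· · · · · · · ·│4
3│♙ · · · · · · ♘│3
2│· ♙ ♙ ♙ ♙ ♙ ♙ ♙│2
1│♖ ♘ ♗ ♕ ♔ ♗ · ♖│1
  ─────────────────
  a b c d e f g h

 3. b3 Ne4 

  a b c d e f g h
  ─────────────────
8│♜ · ♝ ♛ ♚ ♝ · ♜│8
7│♟ ♟ ♟ ♟ ♟ ♟ ♟ ♟│7
6│· · ♞ · · · · ·│6
5│· · · · · · · ·│5
4│· · · · ♞ · · ·│4
3│♙ ♙ · · · · · ♘│3
2│· · ♙ ♙ ♙ ♙ ♙ ♙│2
1│♖ ♘ ♗ ♕ ♔ ♗ · ♖│1
  ─────────────────
  a b c d e f g h

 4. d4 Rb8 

  a b c d e f g h
  ─────────────────
8│· ♜ ♝ ♛ ♚ ♝ · ♜│8
7│♟ ♟ ♟ ♟ ♟ ♟ ♟ ♟│7
6│· · ♞ · · · · ·│6
5│· · · · · · · ·│5
4│· · · ♙ ♞ · · ·│4
3│♙ ♙ · · · · · ♘│3
2│· · ♙ · ♙ ♙ ♙ ♙│2
1│♖ ♘ ♗ ♕ ♔ ♗ · ♖│1
  ─────────────────
  a b c d e f g h

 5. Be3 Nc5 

  a b c d e f g h
  ─────────────────
8│· ♜ ♝ ♛ ♚ ♝ · ♜│8
7│♟ ♟ ♟ ♟ ♟ ♟ ♟ ♟│7
6│· · ♞ · · · · ·│6
5│· · ♞ · · · · ·│5
4│· · · ♙ · · · ·│4
3│♙ ♙ · · ♗ · · ♘│3
2│· · ♙ · ♙ ♙ ♙ ♙│2
1│♖ ♘ · ♕ ♔ ♗ · ♖│1
  ─────────────────
  a b c d e f g h



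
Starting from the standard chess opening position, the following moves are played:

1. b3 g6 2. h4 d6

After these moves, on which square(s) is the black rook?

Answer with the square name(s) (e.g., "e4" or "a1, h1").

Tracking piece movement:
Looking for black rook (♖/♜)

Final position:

  a b c d e f g h
  ─────────────────
8│♜ ♞ ♝ ♛ ♚ ♝ ♞ ♜│8
7│♟ ♟ ♟ · ♟ ♟ · ♟│7
6│· · · ♟ · · ♟ ·│6
5│· · · · · · · ·│5
4│· · · · · · · ♙│4
3│· ♙ · · · · · ·│3
2│♙ · ♙ ♙ ♙ ♙ ♙ ·│2
1│♖ ♘ ♗ ♕ ♔ ♗ ♘ ♖│1
  ─────────────────
  a b c d e f g h


a8, h8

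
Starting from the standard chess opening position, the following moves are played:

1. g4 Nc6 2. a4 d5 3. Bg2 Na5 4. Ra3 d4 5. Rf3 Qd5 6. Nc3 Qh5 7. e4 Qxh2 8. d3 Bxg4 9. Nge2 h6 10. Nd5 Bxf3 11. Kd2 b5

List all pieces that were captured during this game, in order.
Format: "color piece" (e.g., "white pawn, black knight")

Tracking captures:
  Qxh2: captured white pawn
  Bxg4: captured white pawn
  Bxf3: captured white rook

white pawn, white pawn, white rook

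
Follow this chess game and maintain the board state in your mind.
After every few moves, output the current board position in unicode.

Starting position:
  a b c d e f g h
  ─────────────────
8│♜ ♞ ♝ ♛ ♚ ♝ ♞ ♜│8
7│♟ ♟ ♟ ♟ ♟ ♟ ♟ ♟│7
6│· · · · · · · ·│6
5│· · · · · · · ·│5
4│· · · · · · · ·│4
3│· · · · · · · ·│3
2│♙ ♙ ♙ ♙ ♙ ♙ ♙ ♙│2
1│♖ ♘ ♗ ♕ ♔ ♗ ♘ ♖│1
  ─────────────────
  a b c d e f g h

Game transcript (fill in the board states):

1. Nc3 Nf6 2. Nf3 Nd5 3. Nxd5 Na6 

  a b c d e f g h
  ─────────────────
8│♜ · ♝ ♛ ♚ ♝ · ♜│8
7│♟ ♟ ♟ ♟ ♟ ♟ ♟ ♟│7
6│♞ · · · · · · ·│6
5│· · · ♘ · · · ·│5
4│· · · · · · · ·│4
3│· · · · · ♘ · ·│3
2│♙ ♙ ♙ ♙ ♙ ♙ ♙ ♙│2
1│♖ · ♗ ♕ ♔ ♗ · ♖│1
  ─────────────────
  a b c d e f g h

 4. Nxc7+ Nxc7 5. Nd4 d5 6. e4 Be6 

  a b c d e f g h
  ─────────────────
8│♜ · · ♛ ♚ ♝ · ♜│8
7│♟ ♟ ♞ · ♟ ♟ ♟ ♟│7
6│· · · · ♝ · · ·│6
5│· · · ♟ · · · ·│5
4│· · · ♘ ♙ · · ·│4
3│· · · · · · · ·│3
2│♙ ♙ ♙ ♙ · ♙ ♙ ♙│2
1│♖ · ♗ ♕ ♔ ♗ · ♖│1
  ─────────────────
  a b c d e f g h

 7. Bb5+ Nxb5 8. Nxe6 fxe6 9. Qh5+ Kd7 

  a b c d e f g h
  ─────────────────
8│♜ · · ♛ · ♝ · ♜│8
7│♟ ♟ · ♚ ♟ · ♟ ♟│7
6│· · · · ♟ · · ·│6
5│· ♞ · ♟ · · · ♕│5
4│· · · · ♙ · · ·│4
3│· · · · · · · ·│3
2│♙ ♙ ♙ ♙ · ♙ ♙ ♙│2
1│♖ · ♗ · ♔ · · ♖│1
  ─────────────────
  a b c d e f g h

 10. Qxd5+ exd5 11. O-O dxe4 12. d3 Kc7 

  a b c d e f g h
  ─────────────────
8│♜ · · ♛ · ♝ · ♜│8
7│♟ ♟ ♚ · ♟ · ♟ ♟│7
6│· · · · · · · ·│6
5│· ♞ · · · · · ·│5
4│· · · · ♟ · · ·│4
3│· · · ♙ · · · ·│3
2│♙ ♙ ♙ · · ♙ ♙ ♙│2
1│♖ · ♗ · · ♖ ♔ ·│1
  ─────────────────
  a b c d e f g h

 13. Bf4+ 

  a b c d e f g h
  ─────────────────
8│♜ · · ♛ · ♝ · ♜│8
7│♟ ♟ ♚ · ♟ · ♟ ♟│7
6│· · · · · · · ·│6
5│· ♞ · · · · · ·│5
4│· · · · ♟ ♗ · ·│4
3│· · · ♙ · · · ·│3
2│♙ ♙ ♙ · · ♙ ♙ ♙│2
1│♖ · · · · ♖ ♔ ·│1
  ─────────────────
  a b c d e f g h


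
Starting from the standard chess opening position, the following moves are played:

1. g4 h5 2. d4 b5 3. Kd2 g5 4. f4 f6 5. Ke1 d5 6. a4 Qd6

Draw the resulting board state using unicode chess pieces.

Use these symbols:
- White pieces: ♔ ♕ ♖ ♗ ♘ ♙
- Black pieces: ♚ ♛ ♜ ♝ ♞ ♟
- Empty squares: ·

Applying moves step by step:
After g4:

♜ ♞ ♝ ♛ ♚ ♝ ♞ ♜
♟ ♟ ♟ ♟ ♟ ♟ ♟ ♟
· · · · · · · ·
· · · · · · · ·
· · · · · · ♙ ·
· · · · · · · ·
♙ ♙ ♙ ♙ ♙ ♙ · ♙
♖ ♘ ♗ ♕ ♔ ♗ ♘ ♖


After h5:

♜ ♞ ♝ ♛ ♚ ♝ ♞ ♜
♟ ♟ ♟ ♟ ♟ ♟ ♟ ·
· · · · · · · ·
· · · · · · · ♟
· · · · · · ♙ ·
· · · · · · · ·
♙ ♙ ♙ ♙ ♙ ♙ · ♙
♖ ♘ ♗ ♕ ♔ ♗ ♘ ♖


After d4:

♜ ♞ ♝ ♛ ♚ ♝ ♞ ♜
♟ ♟ ♟ ♟ ♟ ♟ ♟ ·
· · · · · · · ·
· · · · · · · ♟
· · · ♙ · · ♙ ·
· · · · · · · ·
♙ ♙ ♙ · ♙ ♙ · ♙
♖ ♘ ♗ ♕ ♔ ♗ ♘ ♖


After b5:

♜ ♞ ♝ ♛ ♚ ♝ ♞ ♜
♟ · ♟ ♟ ♟ ♟ ♟ ·
· · · · · · · ·
· ♟ · · · · · ♟
· · · ♙ · · ♙ ·
· · · · · · · ·
♙ ♙ ♙ · ♙ ♙ · ♙
♖ ♘ ♗ ♕ ♔ ♗ ♘ ♖


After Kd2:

♜ ♞ ♝ ♛ ♚ ♝ ♞ ♜
♟ · ♟ ♟ ♟ ♟ ♟ ·
· · · · · · · ·
· ♟ · · · · · ♟
· · · ♙ · · ♙ ·
· · · · · · · ·
♙ ♙ ♙ ♔ ♙ ♙ · ♙
♖ ♘ ♗ ♕ · ♗ ♘ ♖


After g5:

♜ ♞ ♝ ♛ ♚ ♝ ♞ ♜
♟ · ♟ ♟ ♟ ♟ · ·
· · · · · · · ·
· ♟ · · · · ♟ ♟
· · · ♙ · · ♙ ·
· · · · · · · ·
♙ ♙ ♙ ♔ ♙ ♙ · ♙
♖ ♘ ♗ ♕ · ♗ ♘ ♖


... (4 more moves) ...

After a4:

♜ ♞ ♝ ♛ ♚ ♝ ♞ ♜
♟ · ♟ · ♟ · · ·
· · · · · ♟ · ·
· ♟ · ♟ · · ♟ ♟
♙ · · ♙ · ♙ ♙ ·
· · · · · · · ·
· ♙ ♙ · ♙ · · ♙
♖ ♘ ♗ ♕ ♔ ♗ ♘ ♖


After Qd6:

♜ ♞ ♝ · ♚ ♝ ♞ ♜
♟ · ♟ · ♟ · · ·
· · · ♛ · ♟ · ·
· ♟ · ♟ · · ♟ ♟
♙ · · ♙ · ♙ ♙ ·
· · · · · · · ·
· ♙ ♙ · ♙ · · ♙
♖ ♘ ♗ ♕ ♔ ♗ ♘ ♖



  a b c d e f g h
  ─────────────────
8│♜ ♞ ♝ · ♚ ♝ ♞ ♜│8
7│♟ · ♟ · ♟ · · ·│7
6│· · · ♛ · ♟ · ·│6
5│· ♟ · ♟ · · ♟ ♟│5
4│♙ · · ♙ · ♙ ♙ ·│4
3│· · · · · · · ·│3
2│· ♙ ♙ · ♙ · · ♙│2
1│♖ ♘ ♗ ♕ ♔ ♗ ♘ ♖│1
  ─────────────────
  a b c d e f g h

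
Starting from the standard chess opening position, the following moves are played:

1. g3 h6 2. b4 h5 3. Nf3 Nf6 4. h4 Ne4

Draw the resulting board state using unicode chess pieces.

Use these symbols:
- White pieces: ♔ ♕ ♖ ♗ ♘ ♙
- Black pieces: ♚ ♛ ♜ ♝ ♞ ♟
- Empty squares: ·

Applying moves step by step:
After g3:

♜ ♞ ♝ ♛ ♚ ♝ ♞ ♜
♟ ♟ ♟ ♟ ♟ ♟ ♟ ♟
· · · · · · · ·
· · · · · · · ·
· · · · · · · ·
· · · · · · ♙ ·
♙ ♙ ♙ ♙ ♙ ♙ · ♙
♖ ♘ ♗ ♕ ♔ ♗ ♘ ♖


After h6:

♜ ♞ ♝ ♛ ♚ ♝ ♞ ♜
♟ ♟ ♟ ♟ ♟ ♟ ♟ ·
· · · · · · · ♟
· · · · · · · ·
· · · · · · · ·
· · · · · · ♙ ·
♙ ♙ ♙ ♙ ♙ ♙ · ♙
♖ ♘ ♗ ♕ ♔ ♗ ♘ ♖


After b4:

♜ ♞ ♝ ♛ ♚ ♝ ♞ ♜
♟ ♟ ♟ ♟ ♟ ♟ ♟ ·
· · · · · · · ♟
· · · · · · · ·
· ♙ · · · · · ·
· · · · · · ♙ ·
♙ · ♙ ♙ ♙ ♙ · ♙
♖ ♘ ♗ ♕ ♔ ♗ ♘ ♖


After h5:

♜ ♞ ♝ ♛ ♚ ♝ ♞ ♜
♟ ♟ ♟ ♟ ♟ ♟ ♟ ·
· · · · · · · ·
· · · · · · · ♟
· ♙ · · · · · ·
· · · · · · ♙ ·
♙ · ♙ ♙ ♙ ♙ · ♙
♖ ♘ ♗ ♕ ♔ ♗ ♘ ♖


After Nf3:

♜ ♞ ♝ ♛ ♚ ♝ ♞ ♜
♟ ♟ ♟ ♟ ♟ ♟ ♟ ·
· · · · · · · ·
· · · · · · · ♟
· ♙ · · · · · ·
· · · · · ♘ ♙ ·
♙ · ♙ ♙ ♙ ♙ · ♙
♖ ♘ ♗ ♕ ♔ ♗ · ♖


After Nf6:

♜ ♞ ♝ ♛ ♚ ♝ · ♜
♟ ♟ ♟ ♟ ♟ ♟ ♟ ·
· · · · · ♞ · ·
· · · · · · · ♟
· ♙ · · · · · ·
· · · · · ♘ ♙ ·
♙ · ♙ ♙ ♙ ♙ · ♙
♖ ♘ ♗ ♕ ♔ ♗ · ♖


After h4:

♜ ♞ ♝ ♛ ♚ ♝ · ♜
♟ ♟ ♟ ♟ ♟ ♟ ♟ ·
· · · · · ♞ · ·
· · · · · · · ♟
· ♙ · · · · · ♙
· · · · · ♘ ♙ ·
♙ · ♙ ♙ ♙ ♙ · ·
♖ ♘ ♗ ♕ ♔ ♗ · ♖


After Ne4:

♜ ♞ ♝ ♛ ♚ ♝ · ♜
♟ ♟ ♟ ♟ ♟ ♟ ♟ ·
· · · · · · · ·
· · · · · · · ♟
· ♙ · · ♞ · · ♙
· · · · · ♘ ♙ ·
♙ · ♙ ♙ ♙ ♙ · ·
♖ ♘ ♗ ♕ ♔ ♗ · ♖



  a b c d e f g h
  ─────────────────
8│♜ ♞ ♝ ♛ ♚ ♝ · ♜│8
7│♟ ♟ ♟ ♟ ♟ ♟ ♟ ·│7
6│· · · · · · · ·│6
5│· · · · · · · ♟│5
4│· ♙ · · ♞ · · ♙│4
3│· · · · · ♘ ♙ ·│3
2│♙ · ♙ ♙ ♙ ♙ · ·│2
1│♖ ♘ ♗ ♕ ♔ ♗ · ♖│1
  ─────────────────
  a b c d e f g h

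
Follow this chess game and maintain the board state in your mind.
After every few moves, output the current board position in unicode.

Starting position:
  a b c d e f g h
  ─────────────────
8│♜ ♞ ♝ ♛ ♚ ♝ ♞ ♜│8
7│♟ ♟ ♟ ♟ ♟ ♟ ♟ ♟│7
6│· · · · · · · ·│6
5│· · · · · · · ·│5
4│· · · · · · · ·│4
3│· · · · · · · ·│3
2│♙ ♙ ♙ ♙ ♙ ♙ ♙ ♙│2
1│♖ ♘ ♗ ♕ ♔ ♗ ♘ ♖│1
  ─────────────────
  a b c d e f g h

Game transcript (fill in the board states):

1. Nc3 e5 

  a b c d e f g h
  ─────────────────
8│♜ ♞ ♝ ♛ ♚ ♝ ♞ ♜│8
7│♟ ♟ ♟ ♟ · ♟ ♟ ♟│7
6│· · · · · · · ·│6
5│· · · · ♟ · · ·│5
4│· · · · · · · ·│4
3│· · ♘ · · · · ·│3
2│♙ ♙ ♙ ♙ ♙ ♙ ♙ ♙│2
1│♖ · ♗ ♕ ♔ ♗ ♘ ♖│1
  ─────────────────
  a b c d e f g h

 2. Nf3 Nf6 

  a b c d e f g h
  ─────────────────
8│♜ ♞ ♝ ♛ ♚ ♝ · ♜│8
7│♟ ♟ ♟ ♟ · ♟ ♟ ♟│7
6│· · · · · ♞ · ·│6
5│· · · · ♟ · · ·│5
4│· · · · · · · ·│4
3│· · ♘ · · ♘ · ·│3
2│♙ ♙ ♙ ♙ ♙ ♙ ♙ ♙│2
1│♖ · ♗ ♕ ♔ ♗ · ♖│1
  ─────────────────
  a b c d e f g h

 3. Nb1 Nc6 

  a b c d e f g h
  ─────────────────
8│♜ · ♝ ♛ ♚ ♝ · ♜│8
7│♟ ♟ ♟ ♟ · ♟ ♟ ♟│7
6│· · ♞ · · ♞ · ·│6
5│· · · · ♟ · · ·│5
4│· · · · · · · ·│4
3│· · · · · ♘ · ·│3
2│♙ ♙ ♙ ♙ ♙ ♙ ♙ ♙│2
1│♖ ♘ ♗ ♕ ♔ ♗ · ♖│1
  ─────────────────
  a b c d e f g h



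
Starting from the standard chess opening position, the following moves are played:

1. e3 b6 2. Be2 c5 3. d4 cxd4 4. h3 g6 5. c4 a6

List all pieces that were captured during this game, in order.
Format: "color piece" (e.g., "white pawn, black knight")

Tracking captures:
  cxd4: captured white pawn

white pawn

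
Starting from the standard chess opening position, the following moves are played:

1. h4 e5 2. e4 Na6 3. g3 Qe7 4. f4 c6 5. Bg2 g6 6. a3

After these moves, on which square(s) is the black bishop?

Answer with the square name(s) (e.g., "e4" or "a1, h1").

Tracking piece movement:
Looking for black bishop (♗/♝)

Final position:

  a b c d e f g h
  ─────────────────
8│♜ · ♝ · ♚ ♝ ♞ ♜│8
7│♟ ♟ · ♟ ♛ ♟ · ♟│7
6│♞ · ♟ · · · ♟ ·│6
5│· · · · ♟ · · ·│5
4│· · · · ♙ ♙ · ♙│4
3│♙ · · · · · ♙ ·│3
2│· ♙ ♙ ♙ · · ♗ ·│2
1│♖ ♘ ♗ ♕ ♔ · ♘ ♖│1
  ─────────────────
  a b c d e f g h


c8, f8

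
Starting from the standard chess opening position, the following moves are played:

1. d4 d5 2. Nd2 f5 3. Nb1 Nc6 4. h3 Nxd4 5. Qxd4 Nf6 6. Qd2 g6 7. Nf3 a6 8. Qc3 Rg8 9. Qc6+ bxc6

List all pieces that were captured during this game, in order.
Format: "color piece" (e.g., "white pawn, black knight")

Tracking captures:
  Nxd4: captured white pawn
  Qxd4: captured black knight
  bxc6: captured white queen

white pawn, black knight, white queen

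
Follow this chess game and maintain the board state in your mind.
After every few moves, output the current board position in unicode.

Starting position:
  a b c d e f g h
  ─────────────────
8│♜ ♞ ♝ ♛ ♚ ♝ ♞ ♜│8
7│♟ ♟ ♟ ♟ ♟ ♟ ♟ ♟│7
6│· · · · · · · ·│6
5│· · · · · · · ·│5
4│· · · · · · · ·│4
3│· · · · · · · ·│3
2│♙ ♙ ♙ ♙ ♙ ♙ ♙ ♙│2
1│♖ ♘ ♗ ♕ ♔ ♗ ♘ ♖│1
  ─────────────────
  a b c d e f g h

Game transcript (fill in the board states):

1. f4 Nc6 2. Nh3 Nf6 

  a b c d e f g h
  ─────────────────
8│♜ · ♝ ♛ ♚ ♝ · ♜│8
7│♟ ♟ ♟ ♟ ♟ ♟ ♟ ♟│7
6│· · ♞ · · ♞ · ·│6
5│· · · · · · · ·│5
4│· · · · · ♙ · ·│4
3│· · · · · · · ♘│3
2│♙ ♙ ♙ ♙ ♙ · ♙ ♙│2
1│♖ ♘ ♗ ♕ ♔ ♗ · ♖│1
  ─────────────────
  a b c d e f g h

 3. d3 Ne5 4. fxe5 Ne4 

  a b c d e f g h
  ─────────────────
8│♜ · ♝ ♛ ♚ ♝ · ♜│8
7│♟ ♟ ♟ ♟ ♟ ♟ ♟ ♟│7
6│· · · · · · · ·│6
5│· · · · ♙ · · ·│5
4│· · · · ♞ · · ·│4
3│· · · ♙ · · · ♘│3
2│♙ ♙ ♙ · ♙ · ♙ ♙│2
1│♖ ♘ ♗ ♕ ♔ ♗ · ♖│1
  ─────────────────
  a b c d e f g h

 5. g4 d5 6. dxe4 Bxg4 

  a b c d e f g h
  ─────────────────
8│♜ · · ♛ ♚ ♝ · ♜│8
7│♟ ♟ ♟ · ♟ ♟ ♟ ♟│7
6│· · · · · · · ·│6
5│· · · ♟ ♙ · · ·│5
4│· · · · ♙ · ♝ ·│4
3│· · · · · · · ♘│3
2│♙ ♙ ♙ · ♙ · · ♙│2
1│♖ ♘ ♗ ♕ ♔ ♗ · ♖│1
  ─────────────────
  a b c d e f g h

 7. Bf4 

  a b c d e f g h
  ─────────────────
8│♜ · · ♛ ♚ ♝ · ♜│8
7│♟ ♟ ♟ · ♟ ♟ ♟ ♟│7
6│· · · · · · · ·│6
5│· · · ♟ ♙ · · ·│5
4│· · · · ♙ ♗ ♝ ·│4
3│· · · · · · · ♘│3
2│♙ ♙ ♙ · ♙ · · ♙│2
1│♖ ♘ · ♕ ♔ ♗ · ♖│1
  ─────────────────
  a b c d e f g h


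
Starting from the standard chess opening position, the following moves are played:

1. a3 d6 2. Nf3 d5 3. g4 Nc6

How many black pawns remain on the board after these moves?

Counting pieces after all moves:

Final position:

  a b c d e f g h
  ─────────────────
8│♜ · ♝ ♛ ♚ ♝ ♞ ♜│8
7│♟ ♟ ♟ · ♟ ♟ ♟ ♟│7
6│· · ♞ · · · · ·│6
5│· · · ♟ · · · ·│5
4│· · · · · · ♙ ·│4
3│♙ · · · · ♘ · ·│3
2│· ♙ ♙ ♙ ♙ ♙ · ♙│2
1│♖ ♘ ♗ ♕ ♔ ♗ · ♖│1
  ─────────────────
  a b c d e f g h


8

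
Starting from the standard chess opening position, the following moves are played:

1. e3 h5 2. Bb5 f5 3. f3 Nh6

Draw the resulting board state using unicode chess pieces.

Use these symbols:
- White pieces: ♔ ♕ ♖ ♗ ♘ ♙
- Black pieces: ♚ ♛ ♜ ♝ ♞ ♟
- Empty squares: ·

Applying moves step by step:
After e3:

♜ ♞ ♝ ♛ ♚ ♝ ♞ ♜
♟ ♟ ♟ ♟ ♟ ♟ ♟ ♟
· · · · · · · ·
· · · · · · · ·
· · · · · · · ·
· · · · ♙ · · ·
♙ ♙ ♙ ♙ · ♙ ♙ ♙
♖ ♘ ♗ ♕ ♔ ♗ ♘ ♖


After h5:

♜ ♞ ♝ ♛ ♚ ♝ ♞ ♜
♟ ♟ ♟ ♟ ♟ ♟ ♟ ·
· · · · · · · ·
· · · · · · · ♟
· · · · · · · ·
· · · · ♙ · · ·
♙ ♙ ♙ ♙ · ♙ ♙ ♙
♖ ♘ ♗ ♕ ♔ ♗ ♘ ♖


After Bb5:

♜ ♞ ♝ ♛ ♚ ♝ ♞ ♜
♟ ♟ ♟ ♟ ♟ ♟ ♟ ·
· · · · · · · ·
· ♗ · · · · · ♟
· · · · · · · ·
· · · · ♙ · · ·
♙ ♙ ♙ ♙ · ♙ ♙ ♙
♖ ♘ ♗ ♕ ♔ · ♘ ♖


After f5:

♜ ♞ ♝ ♛ ♚ ♝ ♞ ♜
♟ ♟ ♟ ♟ ♟ · ♟ ·
· · · · · · · ·
· ♗ · · · ♟ · ♟
· · · · · · · ·
· · · · ♙ · · ·
♙ ♙ ♙ ♙ · ♙ ♙ ♙
♖ ♘ ♗ ♕ ♔ · ♘ ♖


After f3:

♜ ♞ ♝ ♛ ♚ ♝ ♞ ♜
♟ ♟ ♟ ♟ ♟ · ♟ ·
· · · · · · · ·
· ♗ · · · ♟ · ♟
· · · · · · · ·
· · · · ♙ ♙ · ·
♙ ♙ ♙ ♙ · · ♙ ♙
♖ ♘ ♗ ♕ ♔ · ♘ ♖


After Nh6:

♜ ♞ ♝ ♛ ♚ ♝ · ♜
♟ ♟ ♟ ♟ ♟ · ♟ ·
· · · · · · · ♞
· ♗ · · · ♟ · ♟
· · · · · · · ·
· · · · ♙ ♙ · ·
♙ ♙ ♙ ♙ · · ♙ ♙
♖ ♘ ♗ ♕ ♔ · ♘ ♖



  a b c d e f g h
  ─────────────────
8│♜ ♞ ♝ ♛ ♚ ♝ · ♜│8
7│♟ ♟ ♟ ♟ ♟ · ♟ ·│7
6│· · · · · · · ♞│6
5│· ♗ · · · ♟ · ♟│5
4│· · · · · · · ·│4
3│· · · · ♙ ♙ · ·│3
2│♙ ♙ ♙ ♙ · · ♙ ♙│2
1│♖ ♘ ♗ ♕ ♔ · ♘ ♖│1
  ─────────────────
  a b c d e f g h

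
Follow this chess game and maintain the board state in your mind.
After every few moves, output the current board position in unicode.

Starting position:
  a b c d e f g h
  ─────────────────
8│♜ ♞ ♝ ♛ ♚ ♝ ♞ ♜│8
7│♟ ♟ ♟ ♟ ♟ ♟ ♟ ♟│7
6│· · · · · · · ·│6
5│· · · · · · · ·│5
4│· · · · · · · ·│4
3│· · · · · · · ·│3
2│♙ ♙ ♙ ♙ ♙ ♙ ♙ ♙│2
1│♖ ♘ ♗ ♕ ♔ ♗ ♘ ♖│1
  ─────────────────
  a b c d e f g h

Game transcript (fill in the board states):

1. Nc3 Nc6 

  a b c d e f g h
  ─────────────────
8│♜ · ♝ ♛ ♚ ♝ ♞ ♜│8
7│♟ ♟ ♟ ♟ ♟ ♟ ♟ ♟│7
6│· · ♞ · · · · ·│6
5│· · · · · · · ·│5
4│· · · · · · · ·│4
3│· · ♘ · · · · ·│3
2│♙ ♙ ♙ ♙ ♙ ♙ ♙ ♙│2
1│♖ · ♗ ♕ ♔ ♗ ♘ ♖│1
  ─────────────────
  a b c d e f g h

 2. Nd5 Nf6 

  a b c d e f g h
  ─────────────────
8│♜ · ♝ ♛ ♚ ♝ · ♜│8
7│♟ ♟ ♟ ♟ ♟ ♟ ♟ ♟│7
6│· · ♞ · · ♞ · ·│6
5│· · · ♘ · · · ·│5
4│· · · · · · · ·│4
3│· · · · · · · ·│3
2│♙ ♙ ♙ ♙ ♙ ♙ ♙ ♙│2
1│♖ · ♗ ♕ ♔ ♗ ♘ ♖│1
  ─────────────────
  a b c d e f g h

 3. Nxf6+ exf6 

  a b c d e f g h
  ─────────────────
8│♜ · ♝ ♛ ♚ ♝ · ♜│8
7│♟ ♟ ♟ ♟ · ♟ ♟ ♟│7
6│· · ♞ · · ♟ · ·│6
5│· · · · · · · ·│5
4│· · · · · · · ·│4
3│· · · · · · · ·│3
2│♙ ♙ ♙ ♙ ♙ ♙ ♙ ♙│2
1│♖ · ♗ ♕ ♔ ♗ ♘ ♖│1
  ─────────────────
  a b c d e f g h

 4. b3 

  a b c d e f g h
  ─────────────────
8│♜ · ♝ ♛ ♚ ♝ · ♜│8
7│♟ ♟ ♟ ♟ · ♟ ♟ ♟│7
6│· · ♞ · · ♟ · ·│6
5│· · · · · · · ·│5
4│· · · · · · · ·│4
3│· ♙ · · · · · ·│3
2│♙ · ♙ ♙ ♙ ♙ ♙ ♙│2
1│♖ · ♗ ♕ ♔ ♗ ♘ ♖│1
  ─────────────────
  a b c d e f g h


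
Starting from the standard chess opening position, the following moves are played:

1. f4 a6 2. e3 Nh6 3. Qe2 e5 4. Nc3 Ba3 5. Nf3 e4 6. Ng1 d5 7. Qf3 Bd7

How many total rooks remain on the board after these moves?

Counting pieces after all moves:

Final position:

  a b c d e f g h
  ─────────────────
8│♜ ♞ · ♛ ♚ · · ♜│8
7│· ♟ ♟ ♝ · ♟ ♟ ♟│7
6│♟ · · · · · · ♞│6
5│· · · ♟ · · · ·│5
4│· · · · ♟ ♙ · ·│4
3│♝ · ♘ · ♙ ♕ · ·│3
2│♙ ♙ ♙ ♙ · · ♙ ♙│2
1│♖ · ♗ · ♔ ♗ ♘ ♖│1
  ─────────────────
  a b c d e f g h


4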